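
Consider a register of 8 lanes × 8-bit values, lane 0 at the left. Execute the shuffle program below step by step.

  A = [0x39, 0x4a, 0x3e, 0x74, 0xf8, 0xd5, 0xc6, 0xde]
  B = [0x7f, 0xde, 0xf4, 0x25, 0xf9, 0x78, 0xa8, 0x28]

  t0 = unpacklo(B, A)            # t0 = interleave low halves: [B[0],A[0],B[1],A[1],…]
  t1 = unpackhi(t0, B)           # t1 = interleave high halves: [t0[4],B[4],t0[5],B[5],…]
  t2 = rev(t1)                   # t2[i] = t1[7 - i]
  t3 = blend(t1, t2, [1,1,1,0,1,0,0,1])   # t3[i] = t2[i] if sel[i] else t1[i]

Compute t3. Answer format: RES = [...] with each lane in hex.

  t0: 7f 39 de 4a f4 3e 25 74
  t1: f4 f9 3e 78 25 a8 74 28
  t2: 28 74 a8 25 78 3e f9 f4
  t3: 28 74 a8 78 78 a8 74 f4

RES = [ 0x28  0x74  0xa8  0x78  0x78  0xa8  0x74  0xf4 ]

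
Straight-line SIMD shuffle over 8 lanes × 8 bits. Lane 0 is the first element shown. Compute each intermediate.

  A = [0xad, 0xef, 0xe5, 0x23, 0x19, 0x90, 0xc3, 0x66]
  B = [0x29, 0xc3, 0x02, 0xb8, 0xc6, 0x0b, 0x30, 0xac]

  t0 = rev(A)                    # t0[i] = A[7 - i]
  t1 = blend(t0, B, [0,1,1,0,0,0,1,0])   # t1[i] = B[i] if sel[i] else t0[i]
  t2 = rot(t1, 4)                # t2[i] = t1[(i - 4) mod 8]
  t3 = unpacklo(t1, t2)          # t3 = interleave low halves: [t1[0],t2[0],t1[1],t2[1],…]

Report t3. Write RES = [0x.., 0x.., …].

RES = [ 0x66  0x23  0xc3  0xe5  0x02  0x30  0x19  0xad ]

→ t0 |66|c3|90|19|23|e5|ef|ad|
→ t1 |66|c3|02|19|23|e5|30|ad|
→ t2 |23|e5|30|ad|66|c3|02|19|
→ t3 |66|23|c3|e5|02|30|19|ad|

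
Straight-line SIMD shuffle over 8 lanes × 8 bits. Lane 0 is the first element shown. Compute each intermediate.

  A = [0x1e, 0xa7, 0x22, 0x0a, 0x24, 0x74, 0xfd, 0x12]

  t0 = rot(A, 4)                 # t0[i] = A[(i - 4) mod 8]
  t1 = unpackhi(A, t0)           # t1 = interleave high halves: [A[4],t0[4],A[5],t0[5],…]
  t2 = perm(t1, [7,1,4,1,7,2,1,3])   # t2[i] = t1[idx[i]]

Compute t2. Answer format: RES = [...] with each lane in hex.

RES = [0x0a, 0x1e, 0xfd, 0x1e, 0x0a, 0x74, 0x1e, 0xa7]

→ t0 |24|74|fd|12|1e|a7|22|0a|
→ t1 |24|1e|74|a7|fd|22|12|0a|
→ t2 |0a|1e|fd|1e|0a|74|1e|a7|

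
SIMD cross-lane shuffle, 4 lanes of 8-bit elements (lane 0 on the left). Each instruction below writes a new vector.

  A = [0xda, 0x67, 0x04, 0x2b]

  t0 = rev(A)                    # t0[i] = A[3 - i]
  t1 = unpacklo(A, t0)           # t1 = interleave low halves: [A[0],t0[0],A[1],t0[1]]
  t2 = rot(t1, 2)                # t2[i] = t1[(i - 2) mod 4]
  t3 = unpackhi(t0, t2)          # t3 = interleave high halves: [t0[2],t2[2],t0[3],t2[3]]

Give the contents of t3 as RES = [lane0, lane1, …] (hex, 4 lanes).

RES = [0x67, 0xda, 0xda, 0x2b]

→ t0 |2b|04|67|da|
→ t1 |da|2b|67|04|
→ t2 |67|04|da|2b|
→ t3 |67|da|da|2b|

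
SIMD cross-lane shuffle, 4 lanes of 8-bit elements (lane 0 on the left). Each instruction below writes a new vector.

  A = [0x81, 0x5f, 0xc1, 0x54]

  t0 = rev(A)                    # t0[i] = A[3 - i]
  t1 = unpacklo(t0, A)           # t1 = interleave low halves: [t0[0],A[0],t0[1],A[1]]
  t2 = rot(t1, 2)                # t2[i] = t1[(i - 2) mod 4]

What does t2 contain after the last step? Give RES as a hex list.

t0 = [0x54, 0xc1, 0x5f, 0x81]
t1 = [0x54, 0x81, 0xc1, 0x5f]
t2 = [0xc1, 0x5f, 0x54, 0x81]

RES = [ 0xc1  0x5f  0x54  0x81 ]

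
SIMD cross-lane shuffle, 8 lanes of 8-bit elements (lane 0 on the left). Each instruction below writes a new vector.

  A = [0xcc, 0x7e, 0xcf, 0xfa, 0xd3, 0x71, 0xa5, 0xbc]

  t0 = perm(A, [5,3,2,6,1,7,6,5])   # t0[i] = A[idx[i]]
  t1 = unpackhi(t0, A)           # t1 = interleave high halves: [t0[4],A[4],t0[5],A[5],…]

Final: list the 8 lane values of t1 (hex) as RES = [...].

RES = [0x7e, 0xd3, 0xbc, 0x71, 0xa5, 0xa5, 0x71, 0xbc]

  t0: 71 fa cf a5 7e bc a5 71
  t1: 7e d3 bc 71 a5 a5 71 bc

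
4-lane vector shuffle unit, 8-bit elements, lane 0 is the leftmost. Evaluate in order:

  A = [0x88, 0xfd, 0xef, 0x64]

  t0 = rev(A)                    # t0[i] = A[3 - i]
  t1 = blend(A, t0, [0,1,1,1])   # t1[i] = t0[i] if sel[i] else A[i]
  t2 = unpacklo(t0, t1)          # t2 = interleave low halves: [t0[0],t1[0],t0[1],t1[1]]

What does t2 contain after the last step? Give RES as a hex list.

  t0: 64 ef fd 88
  t1: 88 ef fd 88
  t2: 64 88 ef ef

RES = [0x64, 0x88, 0xef, 0xef]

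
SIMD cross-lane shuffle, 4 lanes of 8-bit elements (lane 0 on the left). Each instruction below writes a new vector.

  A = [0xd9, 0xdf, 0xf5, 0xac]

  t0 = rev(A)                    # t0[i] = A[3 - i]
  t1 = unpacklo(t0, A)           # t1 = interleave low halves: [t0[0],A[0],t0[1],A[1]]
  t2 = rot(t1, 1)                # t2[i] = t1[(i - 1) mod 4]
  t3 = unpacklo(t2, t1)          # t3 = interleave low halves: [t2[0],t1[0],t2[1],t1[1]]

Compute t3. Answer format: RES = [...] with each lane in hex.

RES = [0xdf, 0xac, 0xac, 0xd9]

t0 = [0xac, 0xf5, 0xdf, 0xd9]
t1 = [0xac, 0xd9, 0xf5, 0xdf]
t2 = [0xdf, 0xac, 0xd9, 0xf5]
t3 = [0xdf, 0xac, 0xac, 0xd9]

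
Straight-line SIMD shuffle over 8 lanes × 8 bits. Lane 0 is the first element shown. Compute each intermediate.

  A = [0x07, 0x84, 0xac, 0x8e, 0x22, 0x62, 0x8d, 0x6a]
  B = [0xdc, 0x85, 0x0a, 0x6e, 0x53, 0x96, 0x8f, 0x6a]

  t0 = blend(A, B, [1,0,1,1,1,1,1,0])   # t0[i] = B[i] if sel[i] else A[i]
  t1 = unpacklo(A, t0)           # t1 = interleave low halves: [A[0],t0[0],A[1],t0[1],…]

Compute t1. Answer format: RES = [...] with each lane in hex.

→ t0 |dc|84|0a|6e|53|96|8f|6a|
→ t1 |07|dc|84|84|ac|0a|8e|6e|

RES = [0x07, 0xdc, 0x84, 0x84, 0xac, 0x0a, 0x8e, 0x6e]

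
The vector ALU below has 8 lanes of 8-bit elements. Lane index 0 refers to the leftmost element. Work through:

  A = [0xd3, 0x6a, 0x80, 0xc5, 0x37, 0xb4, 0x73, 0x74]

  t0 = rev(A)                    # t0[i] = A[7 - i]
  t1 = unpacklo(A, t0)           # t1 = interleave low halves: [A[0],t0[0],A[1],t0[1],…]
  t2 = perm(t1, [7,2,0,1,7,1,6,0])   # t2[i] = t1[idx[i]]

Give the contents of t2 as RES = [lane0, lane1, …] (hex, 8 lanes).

RES = [0x37, 0x6a, 0xd3, 0x74, 0x37, 0x74, 0xc5, 0xd3]

→ t0 |74|73|b4|37|c5|80|6a|d3|
→ t1 |d3|74|6a|73|80|b4|c5|37|
→ t2 |37|6a|d3|74|37|74|c5|d3|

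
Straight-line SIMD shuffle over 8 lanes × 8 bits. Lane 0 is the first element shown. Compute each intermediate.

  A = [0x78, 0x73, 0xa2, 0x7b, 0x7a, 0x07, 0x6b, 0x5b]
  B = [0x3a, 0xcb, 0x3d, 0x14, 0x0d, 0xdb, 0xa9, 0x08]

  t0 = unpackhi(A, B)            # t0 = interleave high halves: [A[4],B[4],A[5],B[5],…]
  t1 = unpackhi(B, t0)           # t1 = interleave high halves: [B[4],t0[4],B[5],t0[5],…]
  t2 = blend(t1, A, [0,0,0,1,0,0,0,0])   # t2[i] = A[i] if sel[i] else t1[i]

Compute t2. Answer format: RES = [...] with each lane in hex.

RES = [ 0x0d  0x6b  0xdb  0x7b  0xa9  0x5b  0x08  0x08 ]

  t0: 7a 0d 07 db 6b a9 5b 08
  t1: 0d 6b db a9 a9 5b 08 08
  t2: 0d 6b db 7b a9 5b 08 08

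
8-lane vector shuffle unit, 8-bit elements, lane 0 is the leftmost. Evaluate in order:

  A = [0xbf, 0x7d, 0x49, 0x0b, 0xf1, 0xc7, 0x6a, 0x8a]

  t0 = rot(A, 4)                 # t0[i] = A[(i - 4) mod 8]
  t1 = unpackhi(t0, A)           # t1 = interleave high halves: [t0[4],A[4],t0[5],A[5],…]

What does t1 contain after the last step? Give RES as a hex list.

RES = [0xbf, 0xf1, 0x7d, 0xc7, 0x49, 0x6a, 0x0b, 0x8a]

→ t0 |f1|c7|6a|8a|bf|7d|49|0b|
→ t1 |bf|f1|7d|c7|49|6a|0b|8a|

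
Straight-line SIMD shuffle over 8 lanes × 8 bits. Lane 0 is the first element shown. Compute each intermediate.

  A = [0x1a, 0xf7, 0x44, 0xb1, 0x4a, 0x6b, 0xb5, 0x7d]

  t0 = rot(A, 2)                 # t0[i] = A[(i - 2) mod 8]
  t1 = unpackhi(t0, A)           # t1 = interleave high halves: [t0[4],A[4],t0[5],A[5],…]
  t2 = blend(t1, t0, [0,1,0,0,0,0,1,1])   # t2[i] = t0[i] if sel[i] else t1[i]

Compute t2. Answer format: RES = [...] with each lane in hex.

→ t0 |b5|7d|1a|f7|44|b1|4a|6b|
→ t1 |44|4a|b1|6b|4a|b5|6b|7d|
→ t2 |44|7d|b1|6b|4a|b5|4a|6b|

RES = [0x44, 0x7d, 0xb1, 0x6b, 0x4a, 0xb5, 0x4a, 0x6b]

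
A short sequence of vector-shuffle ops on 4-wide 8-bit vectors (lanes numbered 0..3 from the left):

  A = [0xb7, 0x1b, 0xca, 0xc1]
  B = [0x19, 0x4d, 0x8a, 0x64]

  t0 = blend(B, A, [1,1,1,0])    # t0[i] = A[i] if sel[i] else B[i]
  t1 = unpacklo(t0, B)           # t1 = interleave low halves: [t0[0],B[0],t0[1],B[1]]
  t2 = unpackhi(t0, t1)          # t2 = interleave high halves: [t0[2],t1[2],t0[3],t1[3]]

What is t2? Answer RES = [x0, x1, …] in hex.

  t0: b7 1b ca 64
  t1: b7 19 1b 4d
  t2: ca 1b 64 4d

RES = [0xca, 0x1b, 0x64, 0x4d]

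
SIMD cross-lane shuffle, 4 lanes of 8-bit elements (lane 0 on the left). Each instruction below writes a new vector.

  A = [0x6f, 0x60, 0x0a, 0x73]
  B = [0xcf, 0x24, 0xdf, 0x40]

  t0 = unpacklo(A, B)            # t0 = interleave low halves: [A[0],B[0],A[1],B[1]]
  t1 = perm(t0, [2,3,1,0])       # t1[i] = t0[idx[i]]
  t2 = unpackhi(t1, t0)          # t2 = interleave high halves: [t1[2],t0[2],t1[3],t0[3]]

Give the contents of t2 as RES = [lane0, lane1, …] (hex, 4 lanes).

→ t0 |6f|cf|60|24|
→ t1 |60|24|cf|6f|
→ t2 |cf|60|6f|24|

RES = [0xcf, 0x60, 0x6f, 0x24]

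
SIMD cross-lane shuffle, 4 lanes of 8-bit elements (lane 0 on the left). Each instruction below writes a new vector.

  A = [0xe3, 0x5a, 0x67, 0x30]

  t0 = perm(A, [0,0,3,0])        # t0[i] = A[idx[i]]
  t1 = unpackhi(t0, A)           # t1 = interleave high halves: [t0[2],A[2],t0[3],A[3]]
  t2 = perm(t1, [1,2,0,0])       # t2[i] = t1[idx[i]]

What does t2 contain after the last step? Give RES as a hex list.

t0 = [0xe3, 0xe3, 0x30, 0xe3]
t1 = [0x30, 0x67, 0xe3, 0x30]
t2 = [0x67, 0xe3, 0x30, 0x30]

RES = [ 0x67  0xe3  0x30  0x30 ]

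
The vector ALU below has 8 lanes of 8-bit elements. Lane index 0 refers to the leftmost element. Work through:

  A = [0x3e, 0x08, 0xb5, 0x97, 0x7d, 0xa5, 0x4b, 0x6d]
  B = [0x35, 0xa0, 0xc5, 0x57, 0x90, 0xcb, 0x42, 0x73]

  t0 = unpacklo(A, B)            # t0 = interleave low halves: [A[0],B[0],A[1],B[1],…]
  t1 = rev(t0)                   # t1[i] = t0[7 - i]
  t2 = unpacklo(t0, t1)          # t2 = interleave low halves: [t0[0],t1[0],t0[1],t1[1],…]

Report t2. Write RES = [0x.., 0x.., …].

t0 = [0x3e, 0x35, 0x08, 0xa0, 0xb5, 0xc5, 0x97, 0x57]
t1 = [0x57, 0x97, 0xc5, 0xb5, 0xa0, 0x08, 0x35, 0x3e]
t2 = [0x3e, 0x57, 0x35, 0x97, 0x08, 0xc5, 0xa0, 0xb5]

RES = [ 0x3e  0x57  0x35  0x97  0x08  0xc5  0xa0  0xb5 ]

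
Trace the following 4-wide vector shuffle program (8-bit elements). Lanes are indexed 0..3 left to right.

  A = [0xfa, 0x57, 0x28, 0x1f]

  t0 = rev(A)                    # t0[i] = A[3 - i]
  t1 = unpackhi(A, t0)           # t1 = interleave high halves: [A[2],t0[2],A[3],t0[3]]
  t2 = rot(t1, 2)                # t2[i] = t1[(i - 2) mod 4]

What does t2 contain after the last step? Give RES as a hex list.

t0 = [0x1f, 0x28, 0x57, 0xfa]
t1 = [0x28, 0x57, 0x1f, 0xfa]
t2 = [0x1f, 0xfa, 0x28, 0x57]

RES = [0x1f, 0xfa, 0x28, 0x57]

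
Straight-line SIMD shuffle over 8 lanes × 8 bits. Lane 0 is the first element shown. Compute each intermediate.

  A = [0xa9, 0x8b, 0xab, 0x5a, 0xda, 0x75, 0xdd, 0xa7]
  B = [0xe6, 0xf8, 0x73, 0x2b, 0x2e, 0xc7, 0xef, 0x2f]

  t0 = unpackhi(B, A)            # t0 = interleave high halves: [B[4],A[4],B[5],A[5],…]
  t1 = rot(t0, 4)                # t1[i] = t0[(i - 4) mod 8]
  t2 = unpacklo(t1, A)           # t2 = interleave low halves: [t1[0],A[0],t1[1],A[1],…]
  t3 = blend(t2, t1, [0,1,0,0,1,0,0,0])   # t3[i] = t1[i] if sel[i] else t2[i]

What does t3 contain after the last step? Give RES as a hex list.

→ t0 |2e|da|c7|75|ef|dd|2f|a7|
→ t1 |ef|dd|2f|a7|2e|da|c7|75|
→ t2 |ef|a9|dd|8b|2f|ab|a7|5a|
→ t3 |ef|dd|dd|8b|2e|ab|a7|5a|

RES = [ 0xef  0xdd  0xdd  0x8b  0x2e  0xab  0xa7  0x5a ]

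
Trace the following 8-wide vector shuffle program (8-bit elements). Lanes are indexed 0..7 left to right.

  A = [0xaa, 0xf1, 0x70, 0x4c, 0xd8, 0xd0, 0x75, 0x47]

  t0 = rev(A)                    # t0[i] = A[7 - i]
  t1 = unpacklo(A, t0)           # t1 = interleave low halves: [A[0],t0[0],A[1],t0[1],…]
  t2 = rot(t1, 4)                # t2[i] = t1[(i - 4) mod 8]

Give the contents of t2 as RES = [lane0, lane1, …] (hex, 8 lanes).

RES = [0x70, 0xd0, 0x4c, 0xd8, 0xaa, 0x47, 0xf1, 0x75]

t0 = [0x47, 0x75, 0xd0, 0xd8, 0x4c, 0x70, 0xf1, 0xaa]
t1 = [0xaa, 0x47, 0xf1, 0x75, 0x70, 0xd0, 0x4c, 0xd8]
t2 = [0x70, 0xd0, 0x4c, 0xd8, 0xaa, 0x47, 0xf1, 0x75]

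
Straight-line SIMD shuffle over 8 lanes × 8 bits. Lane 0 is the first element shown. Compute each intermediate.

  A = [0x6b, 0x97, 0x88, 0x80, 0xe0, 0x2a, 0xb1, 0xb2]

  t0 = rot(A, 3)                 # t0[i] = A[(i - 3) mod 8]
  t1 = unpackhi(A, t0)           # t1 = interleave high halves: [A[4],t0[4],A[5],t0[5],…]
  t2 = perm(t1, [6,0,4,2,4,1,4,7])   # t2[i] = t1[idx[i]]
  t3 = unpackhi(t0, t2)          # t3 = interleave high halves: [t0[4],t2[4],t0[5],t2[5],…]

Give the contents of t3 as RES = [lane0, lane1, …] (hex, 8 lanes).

RES = [0x97, 0xb1, 0x88, 0x97, 0x80, 0xb1, 0xe0, 0xe0]

→ t0 |2a|b1|b2|6b|97|88|80|e0|
→ t1 |e0|97|2a|88|b1|80|b2|e0|
→ t2 |b2|e0|b1|2a|b1|97|b1|e0|
→ t3 |97|b1|88|97|80|b1|e0|e0|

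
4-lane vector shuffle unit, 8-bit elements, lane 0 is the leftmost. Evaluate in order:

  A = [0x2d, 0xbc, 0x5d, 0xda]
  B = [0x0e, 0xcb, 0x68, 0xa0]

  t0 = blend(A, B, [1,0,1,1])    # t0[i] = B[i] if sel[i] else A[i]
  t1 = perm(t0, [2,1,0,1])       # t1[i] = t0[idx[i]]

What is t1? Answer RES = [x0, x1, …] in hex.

RES = [0x68, 0xbc, 0x0e, 0xbc]

t0 = [0x0e, 0xbc, 0x68, 0xa0]
t1 = [0x68, 0xbc, 0x0e, 0xbc]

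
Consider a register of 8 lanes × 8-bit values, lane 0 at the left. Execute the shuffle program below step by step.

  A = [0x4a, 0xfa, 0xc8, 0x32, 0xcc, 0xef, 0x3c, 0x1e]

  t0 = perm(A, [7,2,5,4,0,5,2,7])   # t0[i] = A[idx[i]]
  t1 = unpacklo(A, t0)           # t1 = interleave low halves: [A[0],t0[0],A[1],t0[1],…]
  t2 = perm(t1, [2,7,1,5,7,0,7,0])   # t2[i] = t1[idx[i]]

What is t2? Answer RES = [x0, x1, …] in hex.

t0 = [0x1e, 0xc8, 0xef, 0xcc, 0x4a, 0xef, 0xc8, 0x1e]
t1 = [0x4a, 0x1e, 0xfa, 0xc8, 0xc8, 0xef, 0x32, 0xcc]
t2 = [0xfa, 0xcc, 0x1e, 0xef, 0xcc, 0x4a, 0xcc, 0x4a]

RES = [ 0xfa  0xcc  0x1e  0xef  0xcc  0x4a  0xcc  0x4a ]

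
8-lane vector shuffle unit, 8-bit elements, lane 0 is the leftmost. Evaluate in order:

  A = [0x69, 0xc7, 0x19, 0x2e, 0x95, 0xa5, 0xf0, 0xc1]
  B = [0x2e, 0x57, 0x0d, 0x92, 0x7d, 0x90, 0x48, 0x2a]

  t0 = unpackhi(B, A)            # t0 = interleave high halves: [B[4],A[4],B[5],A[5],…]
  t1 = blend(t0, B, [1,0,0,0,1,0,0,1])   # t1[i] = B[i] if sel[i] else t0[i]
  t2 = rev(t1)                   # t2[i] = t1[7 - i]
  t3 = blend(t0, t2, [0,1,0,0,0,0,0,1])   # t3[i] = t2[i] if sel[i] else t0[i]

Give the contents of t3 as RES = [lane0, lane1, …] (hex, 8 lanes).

RES = [0x7d, 0x2a, 0x90, 0xa5, 0x48, 0xf0, 0x2a, 0x2e]

→ t0 |7d|95|90|a5|48|f0|2a|c1|
→ t1 |2e|95|90|a5|7d|f0|2a|2a|
→ t2 |2a|2a|f0|7d|a5|90|95|2e|
→ t3 |7d|2a|90|a5|48|f0|2a|2e|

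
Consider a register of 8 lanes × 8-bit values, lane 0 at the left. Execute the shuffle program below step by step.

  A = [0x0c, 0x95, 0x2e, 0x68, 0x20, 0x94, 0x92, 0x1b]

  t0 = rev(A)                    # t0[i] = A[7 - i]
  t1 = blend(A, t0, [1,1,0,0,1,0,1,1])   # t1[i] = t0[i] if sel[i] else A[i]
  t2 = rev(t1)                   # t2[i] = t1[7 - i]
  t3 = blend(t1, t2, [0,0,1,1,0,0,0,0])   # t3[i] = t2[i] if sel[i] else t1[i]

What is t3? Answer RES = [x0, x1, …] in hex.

→ t0 |1b|92|94|20|68|2e|95|0c|
→ t1 |1b|92|2e|68|68|94|95|0c|
→ t2 |0c|95|94|68|68|2e|92|1b|
→ t3 |1b|92|94|68|68|94|95|0c|

RES = [0x1b, 0x92, 0x94, 0x68, 0x68, 0x94, 0x95, 0x0c]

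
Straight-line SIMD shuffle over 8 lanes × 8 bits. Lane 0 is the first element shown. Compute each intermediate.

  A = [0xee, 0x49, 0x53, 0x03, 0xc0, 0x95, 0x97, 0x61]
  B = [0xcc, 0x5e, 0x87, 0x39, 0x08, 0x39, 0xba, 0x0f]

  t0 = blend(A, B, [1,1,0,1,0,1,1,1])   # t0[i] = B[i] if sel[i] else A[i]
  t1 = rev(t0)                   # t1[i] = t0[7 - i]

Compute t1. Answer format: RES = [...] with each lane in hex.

RES = [0x0f, 0xba, 0x39, 0xc0, 0x39, 0x53, 0x5e, 0xcc]

t0 = [0xcc, 0x5e, 0x53, 0x39, 0xc0, 0x39, 0xba, 0x0f]
t1 = [0x0f, 0xba, 0x39, 0xc0, 0x39, 0x53, 0x5e, 0xcc]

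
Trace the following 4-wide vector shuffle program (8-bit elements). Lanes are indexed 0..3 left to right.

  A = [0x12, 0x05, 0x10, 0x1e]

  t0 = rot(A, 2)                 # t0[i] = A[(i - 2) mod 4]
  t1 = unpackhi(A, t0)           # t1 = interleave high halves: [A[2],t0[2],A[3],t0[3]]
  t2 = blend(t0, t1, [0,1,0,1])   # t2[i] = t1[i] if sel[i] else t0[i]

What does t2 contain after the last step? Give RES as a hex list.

  t0: 10 1e 12 05
  t1: 10 12 1e 05
  t2: 10 12 12 05

RES = [ 0x10  0x12  0x12  0x05 ]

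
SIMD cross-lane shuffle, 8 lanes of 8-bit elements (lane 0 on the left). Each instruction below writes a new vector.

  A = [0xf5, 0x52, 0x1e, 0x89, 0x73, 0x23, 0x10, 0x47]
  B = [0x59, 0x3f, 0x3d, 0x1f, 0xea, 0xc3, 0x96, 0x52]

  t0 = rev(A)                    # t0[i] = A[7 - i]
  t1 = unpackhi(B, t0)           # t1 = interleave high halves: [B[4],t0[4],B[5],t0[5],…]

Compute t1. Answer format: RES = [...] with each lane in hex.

→ t0 |47|10|23|73|89|1e|52|f5|
→ t1 |ea|89|c3|1e|96|52|52|f5|

RES = [0xea, 0x89, 0xc3, 0x1e, 0x96, 0x52, 0x52, 0xf5]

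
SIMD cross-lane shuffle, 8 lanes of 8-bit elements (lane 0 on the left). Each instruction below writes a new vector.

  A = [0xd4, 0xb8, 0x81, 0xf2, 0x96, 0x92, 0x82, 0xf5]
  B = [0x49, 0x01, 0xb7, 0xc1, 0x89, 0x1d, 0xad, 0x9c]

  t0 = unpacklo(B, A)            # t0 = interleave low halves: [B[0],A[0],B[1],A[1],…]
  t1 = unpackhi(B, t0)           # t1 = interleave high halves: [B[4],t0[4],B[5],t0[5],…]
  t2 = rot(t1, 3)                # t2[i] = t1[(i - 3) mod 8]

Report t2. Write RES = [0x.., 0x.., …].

RES = [0xc1, 0x9c, 0xf2, 0x89, 0xb7, 0x1d, 0x81, 0xad]

t0 = [0x49, 0xd4, 0x01, 0xb8, 0xb7, 0x81, 0xc1, 0xf2]
t1 = [0x89, 0xb7, 0x1d, 0x81, 0xad, 0xc1, 0x9c, 0xf2]
t2 = [0xc1, 0x9c, 0xf2, 0x89, 0xb7, 0x1d, 0x81, 0xad]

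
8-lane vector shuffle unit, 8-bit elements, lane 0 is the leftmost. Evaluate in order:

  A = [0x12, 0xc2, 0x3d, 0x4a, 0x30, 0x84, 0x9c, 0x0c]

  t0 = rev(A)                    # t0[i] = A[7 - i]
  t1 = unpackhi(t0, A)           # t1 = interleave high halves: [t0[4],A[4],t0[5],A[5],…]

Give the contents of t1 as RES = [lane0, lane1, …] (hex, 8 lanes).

→ t0 |0c|9c|84|30|4a|3d|c2|12|
→ t1 |4a|30|3d|84|c2|9c|12|0c|

RES = [0x4a, 0x30, 0x3d, 0x84, 0xc2, 0x9c, 0x12, 0x0c]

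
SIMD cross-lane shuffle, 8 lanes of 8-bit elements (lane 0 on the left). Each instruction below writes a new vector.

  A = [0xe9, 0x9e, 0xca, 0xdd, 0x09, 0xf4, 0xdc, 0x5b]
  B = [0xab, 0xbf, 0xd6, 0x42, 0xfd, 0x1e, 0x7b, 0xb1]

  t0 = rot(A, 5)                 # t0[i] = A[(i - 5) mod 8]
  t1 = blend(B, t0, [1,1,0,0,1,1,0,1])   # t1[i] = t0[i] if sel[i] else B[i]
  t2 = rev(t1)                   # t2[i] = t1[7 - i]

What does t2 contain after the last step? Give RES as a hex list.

→ t0 |dd|09|f4|dc|5b|e9|9e|ca|
→ t1 |dd|09|d6|42|5b|e9|7b|ca|
→ t2 |ca|7b|e9|5b|42|d6|09|dd|

RES = [ 0xca  0x7b  0xe9  0x5b  0x42  0xd6  0x09  0xdd ]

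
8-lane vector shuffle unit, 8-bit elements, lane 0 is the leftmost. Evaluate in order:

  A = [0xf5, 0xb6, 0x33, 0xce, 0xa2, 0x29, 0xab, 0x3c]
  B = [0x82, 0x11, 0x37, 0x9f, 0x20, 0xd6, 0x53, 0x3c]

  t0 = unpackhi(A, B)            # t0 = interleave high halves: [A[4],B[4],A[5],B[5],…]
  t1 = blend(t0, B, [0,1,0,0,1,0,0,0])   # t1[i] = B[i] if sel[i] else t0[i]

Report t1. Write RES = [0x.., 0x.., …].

RES = [ 0xa2  0x11  0x29  0xd6  0x20  0x53  0x3c  0x3c ]

  t0: a2 20 29 d6 ab 53 3c 3c
  t1: a2 11 29 d6 20 53 3c 3c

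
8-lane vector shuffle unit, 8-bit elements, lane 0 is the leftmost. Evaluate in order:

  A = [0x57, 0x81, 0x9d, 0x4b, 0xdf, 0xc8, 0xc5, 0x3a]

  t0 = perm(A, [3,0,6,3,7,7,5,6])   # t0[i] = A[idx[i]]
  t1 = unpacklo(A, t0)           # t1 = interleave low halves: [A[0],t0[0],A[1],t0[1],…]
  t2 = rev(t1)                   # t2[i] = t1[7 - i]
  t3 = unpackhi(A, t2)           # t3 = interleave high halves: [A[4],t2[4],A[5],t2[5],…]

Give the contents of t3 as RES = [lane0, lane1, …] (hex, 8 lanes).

→ t0 |4b|57|c5|4b|3a|3a|c8|c5|
→ t1 |57|4b|81|57|9d|c5|4b|4b|
→ t2 |4b|4b|c5|9d|57|81|4b|57|
→ t3 |df|57|c8|81|c5|4b|3a|57|

RES = [ 0xdf  0x57  0xc8  0x81  0xc5  0x4b  0x3a  0x57 ]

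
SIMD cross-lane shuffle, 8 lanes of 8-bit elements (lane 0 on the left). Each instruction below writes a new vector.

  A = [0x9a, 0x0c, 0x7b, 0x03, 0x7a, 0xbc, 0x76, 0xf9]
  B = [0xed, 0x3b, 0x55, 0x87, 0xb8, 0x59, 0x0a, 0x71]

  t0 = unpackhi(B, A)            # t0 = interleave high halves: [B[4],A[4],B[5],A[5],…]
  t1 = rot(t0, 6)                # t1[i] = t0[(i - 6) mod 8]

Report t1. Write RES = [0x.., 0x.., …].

RES = [ 0x59  0xbc  0x0a  0x76  0x71  0xf9  0xb8  0x7a ]

→ t0 |b8|7a|59|bc|0a|76|71|f9|
→ t1 |59|bc|0a|76|71|f9|b8|7a|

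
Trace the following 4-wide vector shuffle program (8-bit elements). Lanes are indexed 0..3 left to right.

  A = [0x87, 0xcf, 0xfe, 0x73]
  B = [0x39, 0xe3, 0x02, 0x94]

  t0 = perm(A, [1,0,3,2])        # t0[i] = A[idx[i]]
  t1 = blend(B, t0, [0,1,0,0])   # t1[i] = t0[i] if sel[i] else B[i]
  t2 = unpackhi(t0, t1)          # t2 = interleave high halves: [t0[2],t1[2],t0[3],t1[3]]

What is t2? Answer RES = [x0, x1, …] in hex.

RES = [ 0x73  0x02  0xfe  0x94 ]

  t0: cf 87 73 fe
  t1: 39 87 02 94
  t2: 73 02 fe 94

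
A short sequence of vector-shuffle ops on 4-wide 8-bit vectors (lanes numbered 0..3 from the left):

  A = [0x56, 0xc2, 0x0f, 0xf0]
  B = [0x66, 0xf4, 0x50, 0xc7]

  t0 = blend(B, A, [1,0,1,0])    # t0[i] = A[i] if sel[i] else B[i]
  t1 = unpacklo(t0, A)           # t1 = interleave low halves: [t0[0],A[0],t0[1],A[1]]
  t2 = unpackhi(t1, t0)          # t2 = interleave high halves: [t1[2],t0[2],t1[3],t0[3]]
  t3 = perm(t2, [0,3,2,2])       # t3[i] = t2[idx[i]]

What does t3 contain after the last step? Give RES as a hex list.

→ t0 |56|f4|0f|c7|
→ t1 |56|56|f4|c2|
→ t2 |f4|0f|c2|c7|
→ t3 |f4|c7|c2|c2|

RES = [0xf4, 0xc7, 0xc2, 0xc2]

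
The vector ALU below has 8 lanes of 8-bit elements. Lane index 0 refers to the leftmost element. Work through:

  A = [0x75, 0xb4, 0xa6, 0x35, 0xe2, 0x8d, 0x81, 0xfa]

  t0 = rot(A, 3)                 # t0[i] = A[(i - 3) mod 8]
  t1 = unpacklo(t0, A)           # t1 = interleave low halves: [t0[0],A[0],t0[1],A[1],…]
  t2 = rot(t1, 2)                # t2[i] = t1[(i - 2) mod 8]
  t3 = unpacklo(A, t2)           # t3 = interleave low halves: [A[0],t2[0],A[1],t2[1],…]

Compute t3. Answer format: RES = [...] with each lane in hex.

RES = [ 0x75  0x75  0xb4  0x35  0xa6  0x8d  0x35  0x75 ]

  t0: 8d 81 fa 75 b4 a6 35 e2
  t1: 8d 75 81 b4 fa a6 75 35
  t2: 75 35 8d 75 81 b4 fa a6
  t3: 75 75 b4 35 a6 8d 35 75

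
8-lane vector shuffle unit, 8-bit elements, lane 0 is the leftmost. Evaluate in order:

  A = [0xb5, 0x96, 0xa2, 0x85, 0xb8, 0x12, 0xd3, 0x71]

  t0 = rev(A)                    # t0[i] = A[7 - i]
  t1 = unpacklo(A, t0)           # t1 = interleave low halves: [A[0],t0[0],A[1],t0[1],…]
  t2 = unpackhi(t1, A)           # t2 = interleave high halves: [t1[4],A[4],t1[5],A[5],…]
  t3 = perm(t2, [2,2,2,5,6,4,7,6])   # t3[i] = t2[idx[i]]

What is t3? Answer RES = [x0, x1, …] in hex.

RES = [ 0x12  0x12  0x12  0xd3  0xb8  0x85  0x71  0xb8 ]

→ t0 |71|d3|12|b8|85|a2|96|b5|
→ t1 |b5|71|96|d3|a2|12|85|b8|
→ t2 |a2|b8|12|12|85|d3|b8|71|
→ t3 |12|12|12|d3|b8|85|71|b8|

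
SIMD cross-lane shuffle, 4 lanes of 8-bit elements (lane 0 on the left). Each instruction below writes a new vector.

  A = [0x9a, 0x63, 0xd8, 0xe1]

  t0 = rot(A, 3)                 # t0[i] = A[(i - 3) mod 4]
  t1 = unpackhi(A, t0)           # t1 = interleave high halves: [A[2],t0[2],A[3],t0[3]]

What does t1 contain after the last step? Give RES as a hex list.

  t0: 63 d8 e1 9a
  t1: d8 e1 e1 9a

RES = [0xd8, 0xe1, 0xe1, 0x9a]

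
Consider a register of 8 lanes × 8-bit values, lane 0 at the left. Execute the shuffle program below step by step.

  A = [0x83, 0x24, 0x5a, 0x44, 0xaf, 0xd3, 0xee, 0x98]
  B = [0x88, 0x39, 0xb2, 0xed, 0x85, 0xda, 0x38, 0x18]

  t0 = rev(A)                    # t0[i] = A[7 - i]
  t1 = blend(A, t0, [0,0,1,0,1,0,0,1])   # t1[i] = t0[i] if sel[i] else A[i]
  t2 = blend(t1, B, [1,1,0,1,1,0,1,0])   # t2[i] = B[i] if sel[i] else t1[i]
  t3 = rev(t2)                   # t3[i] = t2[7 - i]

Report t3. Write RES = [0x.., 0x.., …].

  t0: 98 ee d3 af 44 5a 24 83
  t1: 83 24 d3 44 44 d3 ee 83
  t2: 88 39 d3 ed 85 d3 38 83
  t3: 83 38 d3 85 ed d3 39 88

RES = [ 0x83  0x38  0xd3  0x85  0xed  0xd3  0x39  0x88 ]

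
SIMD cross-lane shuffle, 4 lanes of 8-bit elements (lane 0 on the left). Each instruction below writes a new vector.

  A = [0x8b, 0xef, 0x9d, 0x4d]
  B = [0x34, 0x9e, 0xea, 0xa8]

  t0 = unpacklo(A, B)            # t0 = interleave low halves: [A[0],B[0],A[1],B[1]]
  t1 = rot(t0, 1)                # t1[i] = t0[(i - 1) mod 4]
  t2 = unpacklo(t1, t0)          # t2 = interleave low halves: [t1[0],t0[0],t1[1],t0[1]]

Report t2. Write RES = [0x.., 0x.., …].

RES = [ 0x9e  0x8b  0x8b  0x34 ]

  t0: 8b 34 ef 9e
  t1: 9e 8b 34 ef
  t2: 9e 8b 8b 34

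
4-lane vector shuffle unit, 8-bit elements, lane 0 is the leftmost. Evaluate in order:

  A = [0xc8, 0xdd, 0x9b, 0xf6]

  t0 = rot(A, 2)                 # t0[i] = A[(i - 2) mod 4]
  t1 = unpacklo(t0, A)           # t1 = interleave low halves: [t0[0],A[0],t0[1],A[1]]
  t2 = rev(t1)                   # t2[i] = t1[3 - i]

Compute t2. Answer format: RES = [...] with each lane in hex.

  t0: 9b f6 c8 dd
  t1: 9b c8 f6 dd
  t2: dd f6 c8 9b

RES = [ 0xdd  0xf6  0xc8  0x9b ]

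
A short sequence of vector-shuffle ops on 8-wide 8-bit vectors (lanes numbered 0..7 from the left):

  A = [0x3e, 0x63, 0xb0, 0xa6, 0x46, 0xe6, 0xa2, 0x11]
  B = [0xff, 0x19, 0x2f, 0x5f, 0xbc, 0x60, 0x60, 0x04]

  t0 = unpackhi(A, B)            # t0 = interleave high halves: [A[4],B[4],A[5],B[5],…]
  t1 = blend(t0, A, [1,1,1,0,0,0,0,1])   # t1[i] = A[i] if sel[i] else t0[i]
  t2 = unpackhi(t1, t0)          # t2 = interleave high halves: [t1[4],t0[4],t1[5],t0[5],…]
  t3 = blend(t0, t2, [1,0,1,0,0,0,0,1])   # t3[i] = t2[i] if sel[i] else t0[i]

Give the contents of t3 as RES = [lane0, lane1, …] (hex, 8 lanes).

RES = [0xa2, 0xbc, 0x60, 0x60, 0xa2, 0x60, 0x11, 0x04]

t0 = [0x46, 0xbc, 0xe6, 0x60, 0xa2, 0x60, 0x11, 0x04]
t1 = [0x3e, 0x63, 0xb0, 0x60, 0xa2, 0x60, 0x11, 0x11]
t2 = [0xa2, 0xa2, 0x60, 0x60, 0x11, 0x11, 0x11, 0x04]
t3 = [0xa2, 0xbc, 0x60, 0x60, 0xa2, 0x60, 0x11, 0x04]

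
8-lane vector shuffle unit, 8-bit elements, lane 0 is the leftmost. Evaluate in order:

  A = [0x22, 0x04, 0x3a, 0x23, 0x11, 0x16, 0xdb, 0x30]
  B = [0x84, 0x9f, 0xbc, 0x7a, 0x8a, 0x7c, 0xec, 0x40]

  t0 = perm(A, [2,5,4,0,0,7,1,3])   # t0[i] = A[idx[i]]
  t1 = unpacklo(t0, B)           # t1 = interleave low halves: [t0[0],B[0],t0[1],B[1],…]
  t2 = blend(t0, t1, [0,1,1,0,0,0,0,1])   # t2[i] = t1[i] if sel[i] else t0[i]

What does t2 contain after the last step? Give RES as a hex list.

  t0: 3a 16 11 22 22 30 04 23
  t1: 3a 84 16 9f 11 bc 22 7a
  t2: 3a 84 16 22 22 30 04 7a

RES = [0x3a, 0x84, 0x16, 0x22, 0x22, 0x30, 0x04, 0x7a]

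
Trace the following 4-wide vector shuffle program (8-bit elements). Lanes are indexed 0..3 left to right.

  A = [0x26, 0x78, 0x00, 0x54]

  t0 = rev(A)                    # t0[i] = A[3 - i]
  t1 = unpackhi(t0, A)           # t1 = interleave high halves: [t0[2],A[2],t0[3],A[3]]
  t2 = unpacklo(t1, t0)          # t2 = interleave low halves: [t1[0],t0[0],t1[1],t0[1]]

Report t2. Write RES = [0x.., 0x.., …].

  t0: 54 00 78 26
  t1: 78 00 26 54
  t2: 78 54 00 00

RES = [0x78, 0x54, 0x00, 0x00]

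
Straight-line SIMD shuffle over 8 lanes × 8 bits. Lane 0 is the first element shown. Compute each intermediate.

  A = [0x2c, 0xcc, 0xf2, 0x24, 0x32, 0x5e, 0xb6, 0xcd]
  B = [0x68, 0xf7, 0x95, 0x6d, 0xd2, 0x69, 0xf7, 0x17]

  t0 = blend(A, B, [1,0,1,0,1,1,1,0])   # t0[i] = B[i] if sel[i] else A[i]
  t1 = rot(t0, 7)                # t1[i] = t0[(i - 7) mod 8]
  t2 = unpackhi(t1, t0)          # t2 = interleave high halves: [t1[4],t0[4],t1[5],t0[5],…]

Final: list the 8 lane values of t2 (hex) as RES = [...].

RES = [ 0x69  0xd2  0xf7  0x69  0xcd  0xf7  0x68  0xcd ]

→ t0 |68|cc|95|24|d2|69|f7|cd|
→ t1 |cc|95|24|d2|69|f7|cd|68|
→ t2 |69|d2|f7|69|cd|f7|68|cd|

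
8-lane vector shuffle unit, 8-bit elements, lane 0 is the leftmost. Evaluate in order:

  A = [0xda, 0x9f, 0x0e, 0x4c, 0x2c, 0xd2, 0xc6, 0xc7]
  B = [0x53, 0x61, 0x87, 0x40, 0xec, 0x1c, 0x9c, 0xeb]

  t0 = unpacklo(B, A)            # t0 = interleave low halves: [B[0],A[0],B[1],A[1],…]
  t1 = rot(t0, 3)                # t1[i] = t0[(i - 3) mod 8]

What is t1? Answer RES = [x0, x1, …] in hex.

RES = [0x0e, 0x40, 0x4c, 0x53, 0xda, 0x61, 0x9f, 0x87]

  t0: 53 da 61 9f 87 0e 40 4c
  t1: 0e 40 4c 53 da 61 9f 87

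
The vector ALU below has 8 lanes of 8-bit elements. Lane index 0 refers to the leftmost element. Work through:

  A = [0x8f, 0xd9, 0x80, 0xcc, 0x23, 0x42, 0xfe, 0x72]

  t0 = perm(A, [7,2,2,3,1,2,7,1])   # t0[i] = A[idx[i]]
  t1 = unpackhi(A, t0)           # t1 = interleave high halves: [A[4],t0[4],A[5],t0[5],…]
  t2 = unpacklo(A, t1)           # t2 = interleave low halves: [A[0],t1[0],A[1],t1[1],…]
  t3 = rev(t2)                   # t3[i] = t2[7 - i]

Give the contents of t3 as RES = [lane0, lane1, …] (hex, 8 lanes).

RES = [0x80, 0xcc, 0x42, 0x80, 0xd9, 0xd9, 0x23, 0x8f]

t0 = [0x72, 0x80, 0x80, 0xcc, 0xd9, 0x80, 0x72, 0xd9]
t1 = [0x23, 0xd9, 0x42, 0x80, 0xfe, 0x72, 0x72, 0xd9]
t2 = [0x8f, 0x23, 0xd9, 0xd9, 0x80, 0x42, 0xcc, 0x80]
t3 = [0x80, 0xcc, 0x42, 0x80, 0xd9, 0xd9, 0x23, 0x8f]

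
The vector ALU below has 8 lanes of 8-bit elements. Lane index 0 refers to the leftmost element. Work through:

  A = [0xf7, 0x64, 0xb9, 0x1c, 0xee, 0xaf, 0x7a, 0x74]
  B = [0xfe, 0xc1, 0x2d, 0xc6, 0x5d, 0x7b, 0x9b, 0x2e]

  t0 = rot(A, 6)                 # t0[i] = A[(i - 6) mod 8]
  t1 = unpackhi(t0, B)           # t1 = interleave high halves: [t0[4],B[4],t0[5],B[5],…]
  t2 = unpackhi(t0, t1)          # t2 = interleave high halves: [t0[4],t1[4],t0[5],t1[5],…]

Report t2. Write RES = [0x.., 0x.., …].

RES = [0x7a, 0xf7, 0x74, 0x9b, 0xf7, 0x64, 0x64, 0x2e]

→ t0 |b9|1c|ee|af|7a|74|f7|64|
→ t1 |7a|5d|74|7b|f7|9b|64|2e|
→ t2 |7a|f7|74|9b|f7|64|64|2e|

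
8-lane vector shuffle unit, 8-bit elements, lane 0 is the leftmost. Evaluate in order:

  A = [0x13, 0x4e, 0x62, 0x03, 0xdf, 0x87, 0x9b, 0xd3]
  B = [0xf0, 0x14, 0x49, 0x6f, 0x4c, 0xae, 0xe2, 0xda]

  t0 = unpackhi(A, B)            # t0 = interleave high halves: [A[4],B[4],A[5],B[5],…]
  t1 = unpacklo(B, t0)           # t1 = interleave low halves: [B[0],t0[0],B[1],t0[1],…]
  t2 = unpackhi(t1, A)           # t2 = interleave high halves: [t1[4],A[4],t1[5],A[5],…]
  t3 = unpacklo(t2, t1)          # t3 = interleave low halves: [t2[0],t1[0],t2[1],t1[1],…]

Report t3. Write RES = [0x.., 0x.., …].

  t0: df 4c 87 ae 9b e2 d3 da
  t1: f0 df 14 4c 49 87 6f ae
  t2: 49 df 87 87 6f 9b ae d3
  t3: 49 f0 df df 87 14 87 4c

RES = [0x49, 0xf0, 0xdf, 0xdf, 0x87, 0x14, 0x87, 0x4c]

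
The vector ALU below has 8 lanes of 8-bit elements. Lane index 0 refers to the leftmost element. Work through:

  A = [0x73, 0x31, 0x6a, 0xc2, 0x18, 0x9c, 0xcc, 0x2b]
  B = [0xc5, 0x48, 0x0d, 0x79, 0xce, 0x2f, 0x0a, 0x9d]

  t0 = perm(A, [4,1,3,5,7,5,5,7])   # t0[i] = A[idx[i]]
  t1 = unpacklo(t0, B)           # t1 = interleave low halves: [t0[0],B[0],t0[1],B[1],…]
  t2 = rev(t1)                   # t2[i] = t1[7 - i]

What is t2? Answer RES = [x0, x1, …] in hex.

→ t0 |18|31|c2|9c|2b|9c|9c|2b|
→ t1 |18|c5|31|48|c2|0d|9c|79|
→ t2 |79|9c|0d|c2|48|31|c5|18|

RES = [ 0x79  0x9c  0x0d  0xc2  0x48  0x31  0xc5  0x18 ]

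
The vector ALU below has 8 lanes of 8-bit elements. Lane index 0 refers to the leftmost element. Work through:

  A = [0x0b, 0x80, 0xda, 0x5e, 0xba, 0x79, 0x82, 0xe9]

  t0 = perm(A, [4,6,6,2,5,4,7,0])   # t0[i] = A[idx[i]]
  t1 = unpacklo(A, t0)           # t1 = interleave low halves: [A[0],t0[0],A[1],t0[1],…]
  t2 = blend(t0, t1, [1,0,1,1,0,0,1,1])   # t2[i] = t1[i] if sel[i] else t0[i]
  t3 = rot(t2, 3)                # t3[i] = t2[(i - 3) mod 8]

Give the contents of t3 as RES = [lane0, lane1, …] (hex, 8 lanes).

t0 = [0xba, 0x82, 0x82, 0xda, 0x79, 0xba, 0xe9, 0x0b]
t1 = [0x0b, 0xba, 0x80, 0x82, 0xda, 0x82, 0x5e, 0xda]
t2 = [0x0b, 0x82, 0x80, 0x82, 0x79, 0xba, 0x5e, 0xda]
t3 = [0xba, 0x5e, 0xda, 0x0b, 0x82, 0x80, 0x82, 0x79]

RES = [0xba, 0x5e, 0xda, 0x0b, 0x82, 0x80, 0x82, 0x79]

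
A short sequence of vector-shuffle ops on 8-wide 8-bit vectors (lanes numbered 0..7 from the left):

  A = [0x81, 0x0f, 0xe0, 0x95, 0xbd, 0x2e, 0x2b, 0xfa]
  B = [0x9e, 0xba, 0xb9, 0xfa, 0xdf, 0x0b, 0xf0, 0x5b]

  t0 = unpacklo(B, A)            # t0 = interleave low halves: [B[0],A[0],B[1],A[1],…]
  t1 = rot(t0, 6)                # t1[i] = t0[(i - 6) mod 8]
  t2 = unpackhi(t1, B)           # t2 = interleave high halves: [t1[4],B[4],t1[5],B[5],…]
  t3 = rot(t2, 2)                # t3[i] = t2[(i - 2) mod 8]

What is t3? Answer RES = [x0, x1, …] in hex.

→ t0 |9e|81|ba|0f|b9|e0|fa|95|
→ t1 |ba|0f|b9|e0|fa|95|9e|81|
→ t2 |fa|df|95|0b|9e|f0|81|5b|
→ t3 |81|5b|fa|df|95|0b|9e|f0|

RES = [ 0x81  0x5b  0xfa  0xdf  0x95  0x0b  0x9e  0xf0 ]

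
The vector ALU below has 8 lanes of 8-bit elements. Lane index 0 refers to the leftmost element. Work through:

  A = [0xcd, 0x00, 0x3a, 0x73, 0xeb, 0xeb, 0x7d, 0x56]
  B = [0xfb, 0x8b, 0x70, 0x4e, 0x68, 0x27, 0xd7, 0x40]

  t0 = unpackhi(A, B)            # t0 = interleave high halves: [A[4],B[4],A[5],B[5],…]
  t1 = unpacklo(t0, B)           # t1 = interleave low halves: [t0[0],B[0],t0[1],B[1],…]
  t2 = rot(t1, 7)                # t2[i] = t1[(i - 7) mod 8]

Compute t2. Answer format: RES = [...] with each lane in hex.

  t0: eb 68 eb 27 7d d7 56 40
  t1: eb fb 68 8b eb 70 27 4e
  t2: fb 68 8b eb 70 27 4e eb

RES = [0xfb, 0x68, 0x8b, 0xeb, 0x70, 0x27, 0x4e, 0xeb]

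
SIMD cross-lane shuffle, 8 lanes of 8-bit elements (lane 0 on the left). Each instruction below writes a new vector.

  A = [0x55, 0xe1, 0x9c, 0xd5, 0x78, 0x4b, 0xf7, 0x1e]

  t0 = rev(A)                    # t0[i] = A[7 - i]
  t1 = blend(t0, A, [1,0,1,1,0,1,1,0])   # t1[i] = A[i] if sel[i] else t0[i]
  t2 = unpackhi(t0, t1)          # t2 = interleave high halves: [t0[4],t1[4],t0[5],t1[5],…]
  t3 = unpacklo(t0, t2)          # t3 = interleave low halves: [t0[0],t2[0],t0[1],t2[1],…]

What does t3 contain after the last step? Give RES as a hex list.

RES = [0x1e, 0xd5, 0xf7, 0xd5, 0x4b, 0x9c, 0x78, 0x4b]

  t0: 1e f7 4b 78 d5 9c e1 55
  t1: 55 f7 9c d5 d5 4b f7 55
  t2: d5 d5 9c 4b e1 f7 55 55
  t3: 1e d5 f7 d5 4b 9c 78 4b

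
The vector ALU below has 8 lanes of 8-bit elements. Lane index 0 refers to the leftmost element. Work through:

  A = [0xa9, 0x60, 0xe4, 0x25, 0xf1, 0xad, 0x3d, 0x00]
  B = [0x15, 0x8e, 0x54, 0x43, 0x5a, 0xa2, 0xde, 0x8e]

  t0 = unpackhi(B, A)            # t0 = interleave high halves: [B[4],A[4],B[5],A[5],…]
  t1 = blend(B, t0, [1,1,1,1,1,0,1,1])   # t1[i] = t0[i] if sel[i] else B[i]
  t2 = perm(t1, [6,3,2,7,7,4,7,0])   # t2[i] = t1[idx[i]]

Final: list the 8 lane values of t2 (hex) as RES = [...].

→ t0 |5a|f1|a2|ad|de|3d|8e|00|
→ t1 |5a|f1|a2|ad|de|a2|8e|00|
→ t2 |8e|ad|a2|00|00|de|00|5a|

RES = [0x8e, 0xad, 0xa2, 0x00, 0x00, 0xde, 0x00, 0x5a]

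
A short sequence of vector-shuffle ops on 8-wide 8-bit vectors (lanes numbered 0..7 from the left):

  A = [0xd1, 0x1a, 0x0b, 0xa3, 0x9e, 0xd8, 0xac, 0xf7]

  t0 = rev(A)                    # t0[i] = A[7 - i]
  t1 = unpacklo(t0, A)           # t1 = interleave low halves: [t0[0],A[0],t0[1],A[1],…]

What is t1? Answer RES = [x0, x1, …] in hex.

  t0: f7 ac d8 9e a3 0b 1a d1
  t1: f7 d1 ac 1a d8 0b 9e a3

RES = [0xf7, 0xd1, 0xac, 0x1a, 0xd8, 0x0b, 0x9e, 0xa3]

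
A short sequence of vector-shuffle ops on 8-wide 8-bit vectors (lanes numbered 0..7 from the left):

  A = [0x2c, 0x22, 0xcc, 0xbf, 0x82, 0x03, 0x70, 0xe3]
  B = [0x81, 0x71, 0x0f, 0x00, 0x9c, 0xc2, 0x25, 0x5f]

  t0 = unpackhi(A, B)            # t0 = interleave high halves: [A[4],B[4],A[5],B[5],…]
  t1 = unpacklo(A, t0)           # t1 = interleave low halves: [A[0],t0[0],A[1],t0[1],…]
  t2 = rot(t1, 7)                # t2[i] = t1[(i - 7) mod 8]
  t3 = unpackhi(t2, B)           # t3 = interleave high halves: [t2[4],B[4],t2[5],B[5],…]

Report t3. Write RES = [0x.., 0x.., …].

RES = [ 0x03  0x9c  0xbf  0xc2  0xc2  0x25  0x2c  0x5f ]

  t0: 82 9c 03 c2 70 25 e3 5f
  t1: 2c 82 22 9c cc 03 bf c2
  t2: 82 22 9c cc 03 bf c2 2c
  t3: 03 9c bf c2 c2 25 2c 5f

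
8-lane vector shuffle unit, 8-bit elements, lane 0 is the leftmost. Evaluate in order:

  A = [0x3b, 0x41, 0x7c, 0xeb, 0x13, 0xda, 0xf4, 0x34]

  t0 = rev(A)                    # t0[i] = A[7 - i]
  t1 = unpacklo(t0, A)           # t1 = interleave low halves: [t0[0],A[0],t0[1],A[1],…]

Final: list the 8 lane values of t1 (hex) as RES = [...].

RES = [0x34, 0x3b, 0xf4, 0x41, 0xda, 0x7c, 0x13, 0xeb]

t0 = [0x34, 0xf4, 0xda, 0x13, 0xeb, 0x7c, 0x41, 0x3b]
t1 = [0x34, 0x3b, 0xf4, 0x41, 0xda, 0x7c, 0x13, 0xeb]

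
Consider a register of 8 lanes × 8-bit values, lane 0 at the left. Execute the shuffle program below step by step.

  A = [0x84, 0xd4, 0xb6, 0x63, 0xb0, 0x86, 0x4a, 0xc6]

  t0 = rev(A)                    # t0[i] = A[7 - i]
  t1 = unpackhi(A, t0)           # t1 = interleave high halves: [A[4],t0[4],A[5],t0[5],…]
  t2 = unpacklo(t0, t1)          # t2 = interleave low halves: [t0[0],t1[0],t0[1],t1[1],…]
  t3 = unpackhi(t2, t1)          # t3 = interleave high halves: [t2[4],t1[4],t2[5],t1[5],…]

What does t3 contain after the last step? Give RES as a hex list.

  t0: c6 4a 86 b0 63 b6 d4 84
  t1: b0 63 86 b6 4a d4 c6 84
  t2: c6 b0 4a 63 86 86 b0 b6
  t3: 86 4a 86 d4 b0 c6 b6 84

RES = [0x86, 0x4a, 0x86, 0xd4, 0xb0, 0xc6, 0xb6, 0x84]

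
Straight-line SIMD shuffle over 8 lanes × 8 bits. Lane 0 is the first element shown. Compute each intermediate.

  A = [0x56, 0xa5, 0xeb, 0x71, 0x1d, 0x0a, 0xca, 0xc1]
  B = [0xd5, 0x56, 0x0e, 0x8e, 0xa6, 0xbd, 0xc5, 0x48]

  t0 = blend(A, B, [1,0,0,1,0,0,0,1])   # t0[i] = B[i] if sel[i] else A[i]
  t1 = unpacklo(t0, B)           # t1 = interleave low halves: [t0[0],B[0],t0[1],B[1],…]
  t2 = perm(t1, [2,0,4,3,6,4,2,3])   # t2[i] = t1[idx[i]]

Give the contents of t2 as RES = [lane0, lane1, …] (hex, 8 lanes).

RES = [ 0xa5  0xd5  0xeb  0x56  0x8e  0xeb  0xa5  0x56 ]

t0 = [0xd5, 0xa5, 0xeb, 0x8e, 0x1d, 0x0a, 0xca, 0x48]
t1 = [0xd5, 0xd5, 0xa5, 0x56, 0xeb, 0x0e, 0x8e, 0x8e]
t2 = [0xa5, 0xd5, 0xeb, 0x56, 0x8e, 0xeb, 0xa5, 0x56]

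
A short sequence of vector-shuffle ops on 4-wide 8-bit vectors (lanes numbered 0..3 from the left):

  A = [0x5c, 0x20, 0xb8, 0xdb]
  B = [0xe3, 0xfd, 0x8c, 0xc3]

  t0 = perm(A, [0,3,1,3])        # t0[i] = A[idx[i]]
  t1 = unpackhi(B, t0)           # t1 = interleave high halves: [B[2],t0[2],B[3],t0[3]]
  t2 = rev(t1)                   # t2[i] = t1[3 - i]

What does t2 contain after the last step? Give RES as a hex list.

t0 = [0x5c, 0xdb, 0x20, 0xdb]
t1 = [0x8c, 0x20, 0xc3, 0xdb]
t2 = [0xdb, 0xc3, 0x20, 0x8c]

RES = [0xdb, 0xc3, 0x20, 0x8c]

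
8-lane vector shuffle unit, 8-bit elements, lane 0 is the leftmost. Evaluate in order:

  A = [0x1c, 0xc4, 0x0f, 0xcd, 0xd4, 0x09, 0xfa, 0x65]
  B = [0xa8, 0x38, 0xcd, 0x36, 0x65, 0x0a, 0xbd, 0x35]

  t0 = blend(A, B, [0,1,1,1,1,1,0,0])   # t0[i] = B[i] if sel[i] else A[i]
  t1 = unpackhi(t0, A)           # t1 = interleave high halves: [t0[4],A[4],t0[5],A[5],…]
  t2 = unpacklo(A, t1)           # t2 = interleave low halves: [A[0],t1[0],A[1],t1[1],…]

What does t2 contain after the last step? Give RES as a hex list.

RES = [ 0x1c  0x65  0xc4  0xd4  0x0f  0x0a  0xcd  0x09 ]

  t0: 1c 38 cd 36 65 0a fa 65
  t1: 65 d4 0a 09 fa fa 65 65
  t2: 1c 65 c4 d4 0f 0a cd 09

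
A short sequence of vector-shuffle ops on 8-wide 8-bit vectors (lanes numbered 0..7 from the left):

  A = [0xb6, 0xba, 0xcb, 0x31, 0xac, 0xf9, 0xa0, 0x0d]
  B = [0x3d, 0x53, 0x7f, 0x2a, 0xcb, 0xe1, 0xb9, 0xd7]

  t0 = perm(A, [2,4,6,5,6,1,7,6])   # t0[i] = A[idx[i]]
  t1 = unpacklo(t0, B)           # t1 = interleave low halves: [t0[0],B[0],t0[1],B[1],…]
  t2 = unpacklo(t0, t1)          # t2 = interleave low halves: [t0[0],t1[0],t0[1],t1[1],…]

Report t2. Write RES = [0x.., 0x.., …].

t0 = [0xcb, 0xac, 0xa0, 0xf9, 0xa0, 0xba, 0x0d, 0xa0]
t1 = [0xcb, 0x3d, 0xac, 0x53, 0xa0, 0x7f, 0xf9, 0x2a]
t2 = [0xcb, 0xcb, 0xac, 0x3d, 0xa0, 0xac, 0xf9, 0x53]

RES = [ 0xcb  0xcb  0xac  0x3d  0xa0  0xac  0xf9  0x53 ]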